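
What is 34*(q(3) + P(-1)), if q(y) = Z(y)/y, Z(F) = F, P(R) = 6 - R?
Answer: 272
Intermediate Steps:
q(y) = 1 (q(y) = y/y = 1)
34*(q(3) + P(-1)) = 34*(1 + (6 - 1*(-1))) = 34*(1 + (6 + 1)) = 34*(1 + 7) = 34*8 = 272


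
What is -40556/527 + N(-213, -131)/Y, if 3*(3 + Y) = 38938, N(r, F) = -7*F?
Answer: -1577354747/20515583 ≈ -76.886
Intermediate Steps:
Y = 38929/3 (Y = -3 + (⅓)*38938 = -3 + 38938/3 = 38929/3 ≈ 12976.)
-40556/527 + N(-213, -131)/Y = -40556/527 + (-7*(-131))/(38929/3) = -40556*1/527 + 917*(3/38929) = -40556/527 + 2751/38929 = -1577354747/20515583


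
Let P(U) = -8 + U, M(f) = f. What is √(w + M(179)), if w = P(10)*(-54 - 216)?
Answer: 19*I ≈ 19.0*I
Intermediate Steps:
w = -540 (w = (-8 + 10)*(-54 - 216) = 2*(-270) = -540)
√(w + M(179)) = √(-540 + 179) = √(-361) = 19*I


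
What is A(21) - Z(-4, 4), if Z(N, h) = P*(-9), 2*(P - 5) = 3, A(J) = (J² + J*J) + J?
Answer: 1923/2 ≈ 961.50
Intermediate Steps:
A(J) = J + 2*J² (A(J) = (J² + J²) + J = 2*J² + J = J + 2*J²)
P = 13/2 (P = 5 + (½)*3 = 5 + 3/2 = 13/2 ≈ 6.5000)
Z(N, h) = -117/2 (Z(N, h) = (13/2)*(-9) = -117/2)
A(21) - Z(-4, 4) = 21*(1 + 2*21) - 1*(-117/2) = 21*(1 + 42) + 117/2 = 21*43 + 117/2 = 903 + 117/2 = 1923/2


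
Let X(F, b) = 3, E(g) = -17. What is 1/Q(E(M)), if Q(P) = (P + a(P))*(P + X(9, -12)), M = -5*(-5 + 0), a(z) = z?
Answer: 1/476 ≈ 0.0021008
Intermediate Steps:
M = 25 (M = -5*(-5) = 25)
Q(P) = 2*P*(3 + P) (Q(P) = (P + P)*(P + 3) = (2*P)*(3 + P) = 2*P*(3 + P))
1/Q(E(M)) = 1/(2*(-17)*(3 - 17)) = 1/(2*(-17)*(-14)) = 1/476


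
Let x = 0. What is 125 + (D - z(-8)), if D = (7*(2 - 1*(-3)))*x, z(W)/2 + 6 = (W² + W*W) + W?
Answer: -103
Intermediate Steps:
z(W) = -12 + 2*W + 4*W² (z(W) = -12 + 2*((W² + W*W) + W) = -12 + 2*((W² + W²) + W) = -12 + 2*(2*W² + W) = -12 + 2*(W + 2*W²) = -12 + (2*W + 4*W²) = -12 + 2*W + 4*W²)
D = 0 (D = (7*(2 - 1*(-3)))*0 = (7*(2 + 3))*0 = (7*5)*0 = 35*0 = 0)
125 + (D - z(-8)) = 125 + (0 - (-12 + 2*(-8) + 4*(-8)²)) = 125 + (0 - (-12 - 16 + 4*64)) = 125 + (0 - (-12 - 16 + 256)) = 125 + (0 - 1*228) = 125 + (0 - 228) = 125 - 228 = -103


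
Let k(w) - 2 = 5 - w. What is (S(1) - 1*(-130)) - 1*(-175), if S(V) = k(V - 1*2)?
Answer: 313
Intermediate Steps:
k(w) = 7 - w (k(w) = 2 + (5 - w) = 7 - w)
S(V) = 9 - V (S(V) = 7 - (V - 1*2) = 7 - (V - 2) = 7 - (-2 + V) = 7 + (2 - V) = 9 - V)
(S(1) - 1*(-130)) - 1*(-175) = ((9 - 1*1) - 1*(-130)) - 1*(-175) = ((9 - 1) + 130) + 175 = (8 + 130) + 175 = 138 + 175 = 313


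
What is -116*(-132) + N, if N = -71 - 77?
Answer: 15164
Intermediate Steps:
N = -148
-116*(-132) + N = -116*(-132) - 148 = 15312 - 148 = 15164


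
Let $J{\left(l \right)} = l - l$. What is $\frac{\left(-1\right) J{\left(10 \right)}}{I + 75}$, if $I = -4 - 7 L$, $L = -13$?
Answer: $0$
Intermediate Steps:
$I = 87$ ($I = -4 - -91 = -4 + 91 = 87$)
$J{\left(l \right)} = 0$
$\frac{\left(-1\right) J{\left(10 \right)}}{I + 75} = \frac{\left(-1\right) 0}{87 + 75} = \frac{1}{162} \cdot 0 = 0$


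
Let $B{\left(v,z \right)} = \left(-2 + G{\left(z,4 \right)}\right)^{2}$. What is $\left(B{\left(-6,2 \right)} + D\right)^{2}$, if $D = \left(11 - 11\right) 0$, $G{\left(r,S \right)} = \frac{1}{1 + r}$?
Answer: $\frac{625}{81} \approx 7.716$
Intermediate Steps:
$B{\left(v,z \right)} = \left(-2 + \frac{1}{1 + z}\right)^{2}$
$D = 0$ ($D = 0 \cdot 0 = 0$)
$\left(B{\left(-6,2 \right)} + D\right)^{2} = \left(\frac{\left(1 + 2 \cdot 2\right)^{2}}{\left(1 + 2\right)^{2}} + 0\right)^{2} = \left(\frac{\left(1 + 4\right)^{2}}{9} + 0\right)^{2} = \left(\frac{5^{2}}{9} + 0\right)^{2} = \left(\frac{1}{9} \cdot 25 + 0\right)^{2} = \left(\frac{25}{9} + 0\right)^{2} = \left(\frac{25}{9}\right)^{2} = \frac{625}{81}$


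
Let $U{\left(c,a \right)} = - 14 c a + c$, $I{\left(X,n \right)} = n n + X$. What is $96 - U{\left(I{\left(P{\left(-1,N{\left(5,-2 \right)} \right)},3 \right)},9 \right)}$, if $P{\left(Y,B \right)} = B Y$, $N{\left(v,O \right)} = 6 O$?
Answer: $2721$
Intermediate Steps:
$I{\left(X,n \right)} = X + n^{2}$ ($I{\left(X,n \right)} = n^{2} + X = X + n^{2}$)
$U{\left(c,a \right)} = c - 14 a c$ ($U{\left(c,a \right)} = - 14 a c + c = c - 14 a c$)
$96 - U{\left(I{\left(P{\left(-1,N{\left(5,-2 \right)} \right)},3 \right)},9 \right)} = 96 - \left(6 \left(-2\right) \left(-1\right) + 3^{2}\right) \left(1 - 126\right) = 96 - \left(\left(-12\right) \left(-1\right) + 9\right) \left(1 - 126\right) = 96 - \left(12 + 9\right) \left(-125\right) = 96 - 21 \left(-125\right) = 96 - -2625 = 96 + 2625 = 2721$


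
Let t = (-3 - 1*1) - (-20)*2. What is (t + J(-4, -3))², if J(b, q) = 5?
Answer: 1681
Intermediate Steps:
t = 36 (t = (-3 - 1) - 4*(-10) = -4 + 40 = 36)
(t + J(-4, -3))² = (36 + 5)² = 41² = 1681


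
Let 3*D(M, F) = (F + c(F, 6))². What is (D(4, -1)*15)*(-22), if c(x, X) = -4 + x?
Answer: -3960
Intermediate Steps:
D(M, F) = (-4 + 2*F)²/3 (D(M, F) = (F + (-4 + F))²/3 = (-4 + 2*F)²/3)
(D(4, -1)*15)*(-22) = ((4*(-2 - 1)²/3)*15)*(-22) = (((4/3)*(-3)²)*15)*(-22) = (((4/3)*9)*15)*(-22) = (12*15)*(-22) = 180*(-22) = -3960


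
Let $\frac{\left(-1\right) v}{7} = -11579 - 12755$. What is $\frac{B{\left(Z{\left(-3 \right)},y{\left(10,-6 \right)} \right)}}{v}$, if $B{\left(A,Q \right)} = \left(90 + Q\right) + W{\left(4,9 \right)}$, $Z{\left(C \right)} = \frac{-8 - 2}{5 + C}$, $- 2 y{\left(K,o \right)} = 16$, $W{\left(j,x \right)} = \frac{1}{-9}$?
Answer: $\frac{737}{1533042} \approx 0.00048074$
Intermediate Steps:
$W{\left(j,x \right)} = - \frac{1}{9}$
$y{\left(K,o \right)} = -8$ ($y{\left(K,o \right)} = \left(- \frac{1}{2}\right) 16 = -8$)
$Z{\left(C \right)} = - \frac{10}{5 + C}$
$v = 170338$ ($v = - 7 \left(-11579 - 12755\right) = \left(-7\right) \left(-24334\right) = 170338$)
$B{\left(A,Q \right)} = \frac{809}{9} + Q$ ($B{\left(A,Q \right)} = \left(90 + Q\right) - \frac{1}{9} = \frac{809}{9} + Q$)
$\frac{B{\left(Z{\left(-3 \right)},y{\left(10,-6 \right)} \right)}}{v} = \frac{\frac{809}{9} - 8}{170338} = \frac{737}{9} \cdot \frac{1}{170338} = \frac{737}{1533042}$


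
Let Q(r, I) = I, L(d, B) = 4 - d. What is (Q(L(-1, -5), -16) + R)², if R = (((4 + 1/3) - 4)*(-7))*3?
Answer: 529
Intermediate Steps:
R = -7 (R = (((4 + ⅓) - 4)*(-7))*3 = ((13/3 - 4)*(-7))*3 = ((⅓)*(-7))*3 = -7/3*3 = -7)
(Q(L(-1, -5), -16) + R)² = (-16 - 7)² = (-23)² = 529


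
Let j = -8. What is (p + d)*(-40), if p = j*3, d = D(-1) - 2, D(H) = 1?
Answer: 1000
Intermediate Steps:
d = -1 (d = 1 - 2 = -1)
p = -24 (p = -8*3 = -24)
(p + d)*(-40) = (-24 - 1)*(-40) = -25*(-40) = 1000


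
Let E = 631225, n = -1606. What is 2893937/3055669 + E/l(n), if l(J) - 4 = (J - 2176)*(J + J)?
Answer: 37083747825881/37119619210172 ≈ 0.99903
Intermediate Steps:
l(J) = 4 + 2*J*(-2176 + J) (l(J) = 4 + (J - 2176)*(J + J) = 4 + (-2176 + J)*(2*J) = 4 + 2*J*(-2176 + J))
2893937/3055669 + E/l(n) = 2893937/3055669 + 631225/(4 - 4352*(-1606) + 2*(-1606)²) = 2893937*(1/3055669) + 631225/(4 + 6989312 + 2*2579236) = 2893937/3055669 + 631225/(4 + 6989312 + 5158472) = 2893937/3055669 + 631225/12147788 = 37083747825881/37119619210172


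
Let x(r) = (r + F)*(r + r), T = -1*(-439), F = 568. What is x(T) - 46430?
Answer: 837716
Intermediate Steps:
T = 439
x(r) = 2*r*(568 + r) (x(r) = (r + 568)*(r + r) = (568 + r)*(2*r) = 2*r*(568 + r))
x(T) - 46430 = 2*439*(568 + 439) - 46430 = 2*439*1007 - 46430 = 884146 - 46430 = 837716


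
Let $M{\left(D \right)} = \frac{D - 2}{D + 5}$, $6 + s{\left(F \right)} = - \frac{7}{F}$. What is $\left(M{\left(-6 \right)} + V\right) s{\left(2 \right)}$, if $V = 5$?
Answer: $- \frac{247}{2} \approx -123.5$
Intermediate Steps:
$s{\left(F \right)} = -6 - \frac{7}{F}$
$M{\left(D \right)} = \frac{-2 + D}{5 + D}$
$\left(M{\left(-6 \right)} + V\right) s{\left(2 \right)} = \left(\frac{-2 - 6}{5 - 6} + 5\right) \left(-6 - \frac{7}{2}\right) = \left(\frac{1}{-1} \left(-8\right) + 5\right) \left(-6 - \frac{7}{2}\right) = \left(\left(-1\right) \left(-8\right) + 5\right) \left(-6 - \frac{7}{2}\right) = \left(8 + 5\right) \left(- \frac{19}{2}\right) = 13 \left(- \frac{19}{2}\right) = - \frac{247}{2}$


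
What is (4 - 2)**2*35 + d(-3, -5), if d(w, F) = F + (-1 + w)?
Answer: 131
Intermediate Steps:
d(w, F) = -1 + F + w
(4 - 2)**2*35 + d(-3, -5) = (4 - 2)**2*35 + (-1 - 5 - 3) = 2**2*35 - 9 = 4*35 - 9 = 140 - 9 = 131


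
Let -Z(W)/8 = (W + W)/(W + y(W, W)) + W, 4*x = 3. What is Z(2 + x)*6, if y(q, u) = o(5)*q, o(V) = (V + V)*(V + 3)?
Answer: -3596/27 ≈ -133.19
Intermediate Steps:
x = 3/4 (x = (1/4)*3 = 3/4 ≈ 0.75000)
o(V) = 2*V*(3 + V) (o(V) = (2*V)*(3 + V) = 2*V*(3 + V))
y(q, u) = 80*q (y(q, u) = (2*5*(3 + 5))*q = (2*5*8)*q = 80*q)
Z(W) = -16/81 - 8*W (Z(W) = -8*((W + W)/(W + 80*W) + W) = -8*((2*W)/((81*W)) + W) = -8*((2*W)*(1/(81*W)) + W) = -8*(2/81 + W) = -16/81 - 8*W)
Z(2 + x)*6 = (-16/81 - 8*(2 + 3/4))*6 = (-16/81 - 8*11/4)*6 = (-16/81 - 22)*6 = -1798/81*6 = -3596/27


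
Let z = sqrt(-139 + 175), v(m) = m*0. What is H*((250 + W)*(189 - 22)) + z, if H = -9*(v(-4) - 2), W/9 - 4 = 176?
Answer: 5621226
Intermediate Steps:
W = 1620 (W = 36 + 9*176 = 36 + 1584 = 1620)
v(m) = 0
H = 18 (H = -9*(0 - 2) = -9*(-2) = 18)
z = 6 (z = sqrt(36) = 6)
H*((250 + W)*(189 - 22)) + z = 18*((250 + 1620)*(189 - 22)) + 6 = 18*(1870*167) + 6 = 18*312290 + 6 = 5621220 + 6 = 5621226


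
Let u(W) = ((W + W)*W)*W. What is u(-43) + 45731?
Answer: -113283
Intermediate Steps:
u(W) = 2*W³ (u(W) = ((2*W)*W)*W = (2*W²)*W = 2*W³)
u(-43) + 45731 = 2*(-43)³ + 45731 = 2*(-79507) + 45731 = -159014 + 45731 = -113283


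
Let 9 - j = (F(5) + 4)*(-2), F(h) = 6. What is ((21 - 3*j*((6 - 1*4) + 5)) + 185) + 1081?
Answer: 678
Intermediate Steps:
j = 29 (j = 9 - (6 + 4)*(-2) = 9 - 10*(-2) = 9 - 1*(-20) = 9 + 20 = 29)
((21 - 3*j*((6 - 1*4) + 5)) + 185) + 1081 = ((21 - 87*((6 - 1*4) + 5)) + 185) + 1081 = ((21 - 87*((6 - 4) + 5)) + 185) + 1081 = ((21 - 87*(2 + 5)) + 185) + 1081 = ((21 - 87*7) + 185) + 1081 = ((21 - 3*203) + 185) + 1081 = ((21 - 609) + 185) + 1081 = (-588 + 185) + 1081 = -403 + 1081 = 678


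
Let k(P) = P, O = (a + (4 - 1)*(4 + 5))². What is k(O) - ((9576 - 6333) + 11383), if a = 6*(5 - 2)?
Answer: -12601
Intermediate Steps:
a = 18 (a = 6*3 = 18)
O = 2025 (O = (18 + (4 - 1)*(4 + 5))² = (18 + 3*9)² = (18 + 27)² = 45² = 2025)
k(O) - ((9576 - 6333) + 11383) = 2025 - ((9576 - 6333) + 11383) = 2025 - (3243 + 11383) = 2025 - 1*14626 = 2025 - 14626 = -12601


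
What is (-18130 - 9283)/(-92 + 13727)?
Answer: -27413/13635 ≈ -2.0105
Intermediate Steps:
(-18130 - 9283)/(-92 + 13727) = -27413/13635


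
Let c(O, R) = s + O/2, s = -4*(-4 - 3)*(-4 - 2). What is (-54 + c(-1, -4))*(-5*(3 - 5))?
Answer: -2225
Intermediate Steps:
s = -168 (s = -(-28)*(-6) = -4*42 = -168)
c(O, R) = -168 + O/2
(-54 + c(-1, -4))*(-5*(3 - 5)) = (-54 + (-168 + (½)*(-1)))*(-5*(3 - 5)) = (-54 + (-168 - ½))*(-5*(-2)) = (-54 - 337/2)*10 = -445/2*10 = -2225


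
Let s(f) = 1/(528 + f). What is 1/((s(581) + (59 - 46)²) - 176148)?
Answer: -1109/195160710 ≈ -5.6825e-6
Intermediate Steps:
1/((s(581) + (59 - 46)²) - 176148) = 1/((1/(528 + 581) + (59 - 46)²) - 176148) = 1/((1/1109 + 13²) - 176148) = 1/((1/1109 + 169) - 176148) = 1/(187422/1109 - 176148) = 1/(-195160710/1109) = -1109/195160710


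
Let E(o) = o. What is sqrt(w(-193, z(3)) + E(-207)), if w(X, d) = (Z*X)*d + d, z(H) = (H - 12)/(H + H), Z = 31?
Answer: 3*sqrt(974) ≈ 93.627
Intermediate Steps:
z(H) = (-12 + H)/(2*H) (z(H) = (-12 + H)/((2*H)) = (-12 + H)*(1/(2*H)) = (-12 + H)/(2*H))
w(X, d) = d + 31*X*d (w(X, d) = (31*X)*d + d = 31*X*d + d = d + 31*X*d)
sqrt(w(-193, z(3)) + E(-207)) = sqrt(((1/2)*(-12 + 3)/3)*(1 + 31*(-193)) - 207) = sqrt(((1/2)*(1/3)*(-9))*(1 - 5983) - 207) = sqrt(-3/2*(-5982) - 207) = sqrt(8973 - 207) = sqrt(8766) = 3*sqrt(974)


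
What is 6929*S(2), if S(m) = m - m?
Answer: 0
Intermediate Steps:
S(m) = 0
6929*S(2) = 6929*0 = 0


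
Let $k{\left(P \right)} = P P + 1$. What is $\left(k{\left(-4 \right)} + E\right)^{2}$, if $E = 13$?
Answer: $900$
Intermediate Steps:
$k{\left(P \right)} = 1 + P^{2}$ ($k{\left(P \right)} = P^{2} + 1 = 1 + P^{2}$)
$\left(k{\left(-4 \right)} + E\right)^{2} = \left(\left(1 + \left(-4\right)^{2}\right) + 13\right)^{2} = \left(\left(1 + 16\right) + 13\right)^{2} = \left(17 + 13\right)^{2} = 30^{2} = 900$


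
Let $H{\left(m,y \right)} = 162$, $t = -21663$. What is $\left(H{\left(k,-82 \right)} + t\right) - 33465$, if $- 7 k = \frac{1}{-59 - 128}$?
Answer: $-54966$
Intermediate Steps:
$k = \frac{1}{1309}$ ($k = - \frac{1}{7 \left(-59 - 128\right)} = - \frac{1}{7 \left(-187\right)} = \left(- \frac{1}{7}\right) \left(- \frac{1}{187}\right) = \frac{1}{1309} \approx 0.00076394$)
$\left(H{\left(k,-82 \right)} + t\right) - 33465 = \left(162 - 21663\right) - 33465 = -21501 - 33465 = -54966$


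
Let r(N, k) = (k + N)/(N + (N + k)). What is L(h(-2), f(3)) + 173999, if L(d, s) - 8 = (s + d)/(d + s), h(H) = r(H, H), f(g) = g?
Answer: 174008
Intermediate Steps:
r(N, k) = (N + k)/(k + 2*N)
h(H) = ⅔ (h(H) = (H + H)/(H + 2*H) = (2*H)/((3*H)) = (1/(3*H))*(2*H) = ⅔)
L(d, s) = 9 (L(d, s) = 8 + (s + d)/(d + s) = 8 + (d + s)/(d + s) = 8 + 1 = 9)
L(h(-2), f(3)) + 173999 = 9 + 173999 = 174008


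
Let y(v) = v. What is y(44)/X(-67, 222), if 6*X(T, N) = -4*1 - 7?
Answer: -24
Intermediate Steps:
X(T, N) = -11/6 (X(T, N) = (-4*1 - 7)/6 = (-4 - 7)/6 = (1/6)*(-11) = -11/6)
y(44)/X(-67, 222) = 44/(-11/6) = 44*(-6/11) = -24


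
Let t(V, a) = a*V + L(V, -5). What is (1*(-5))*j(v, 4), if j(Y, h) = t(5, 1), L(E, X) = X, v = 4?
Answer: 0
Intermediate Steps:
t(V, a) = -5 + V*a (t(V, a) = a*V - 5 = V*a - 5 = -5 + V*a)
j(Y, h) = 0 (j(Y, h) = -5 + 5*1 = -5 + 5 = 0)
(1*(-5))*j(v, 4) = (1*(-5))*0 = -5*0 = 0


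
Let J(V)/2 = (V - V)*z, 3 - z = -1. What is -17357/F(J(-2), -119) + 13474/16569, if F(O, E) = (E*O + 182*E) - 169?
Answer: 581685131/361651563 ≈ 1.6084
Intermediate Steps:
z = 4 (z = 3 - 1*(-1) = 3 + 1 = 4)
J(V) = 0 (J(V) = 2*((V - V)*4) = 2*(0*4) = 2*0 = 0)
F(O, E) = -169 + 182*E + E*O (F(O, E) = (182*E + E*O) - 169 = -169 + 182*E + E*O)
-17357/F(J(-2), -119) + 13474/16569 = -17357/(-169 + 182*(-119) - 119*0) + 13474/16569 = -17357/(-169 - 21658 + 0) + 13474*(1/16569) = -17357/(-21827) + 13474/16569 = -17357*(-1/21827) + 13474/16569 = 17357/21827 + 13474/16569 = 581685131/361651563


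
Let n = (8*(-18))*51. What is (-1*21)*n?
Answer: 154224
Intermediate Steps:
n = -7344 (n = -144*51 = -7344)
(-1*21)*n = -1*21*(-7344) = -21*(-7344) = 154224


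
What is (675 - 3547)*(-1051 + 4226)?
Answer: -9118600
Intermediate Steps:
(675 - 3547)*(-1051 + 4226) = -2872*3175 = -9118600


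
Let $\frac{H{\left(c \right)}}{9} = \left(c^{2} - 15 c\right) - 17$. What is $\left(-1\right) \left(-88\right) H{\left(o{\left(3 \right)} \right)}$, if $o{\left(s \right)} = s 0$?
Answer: $-13464$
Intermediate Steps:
$o{\left(s \right)} = 0$
$H{\left(c \right)} = -153 - 135 c + 9 c^{2}$ ($H{\left(c \right)} = 9 \left(\left(c^{2} - 15 c\right) - 17\right) = 9 \left(-17 + c^{2} - 15 c\right) = -153 - 135 c + 9 c^{2}$)
$\left(-1\right) \left(-88\right) H{\left(o{\left(3 \right)} \right)} = \left(-1\right) \left(-88\right) \left(-153 - 0 + 9 \cdot 0^{2}\right) = 88 \left(-153 + 0 + 9 \cdot 0\right) = 88 \left(-153 + 0 + 0\right) = 88 \left(-153\right) = -13464$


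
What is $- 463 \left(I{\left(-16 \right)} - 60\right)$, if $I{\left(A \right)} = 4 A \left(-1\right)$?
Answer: $-1852$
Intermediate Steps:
$I{\left(A \right)} = - 4 A$ ($I{\left(A \right)} = 4 \left(- A\right) = - 4 A$)
$- 463 \left(I{\left(-16 \right)} - 60\right) = - 463 \left(\left(-4\right) \left(-16\right) - 60\right) = - 463 \left(64 - 60\right) = \left(-463\right) 4 = -1852$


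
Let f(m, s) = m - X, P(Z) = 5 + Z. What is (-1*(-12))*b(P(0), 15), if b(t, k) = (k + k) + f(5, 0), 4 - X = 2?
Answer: 396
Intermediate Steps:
X = 2 (X = 4 - 1*2 = 4 - 2 = 2)
f(m, s) = -2 + m (f(m, s) = m - 1*2 = m - 2 = -2 + m)
b(t, k) = 3 + 2*k (b(t, k) = (k + k) + (-2 + 5) = 2*k + 3 = 3 + 2*k)
(-1*(-12))*b(P(0), 15) = (-1*(-12))*(3 + 2*15) = 12*(3 + 30) = 12*33 = 396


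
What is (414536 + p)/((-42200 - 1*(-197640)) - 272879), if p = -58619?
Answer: -355917/117439 ≈ -3.0307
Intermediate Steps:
(414536 + p)/((-42200 - 1*(-197640)) - 272879) = (414536 - 58619)/((-42200 - 1*(-197640)) - 272879) = 355917/((-42200 + 197640) - 272879) = 355917/(155440 - 272879) = 355917/(-117439) = 355917*(-1/117439) = -355917/117439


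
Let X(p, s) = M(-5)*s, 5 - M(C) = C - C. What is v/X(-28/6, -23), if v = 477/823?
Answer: -477/94645 ≈ -0.0050399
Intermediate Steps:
M(C) = 5 (M(C) = 5 - (C - C) = 5 - 1*0 = 5 + 0 = 5)
X(p, s) = 5*s
v = 477/823 (v = 477*(1/823) = 477/823 ≈ 0.57959)
v/X(-28/6, -23) = 477/(823*((5*(-23)))) = (477/823)/(-115) = (477/823)*(-1/115) = -477/94645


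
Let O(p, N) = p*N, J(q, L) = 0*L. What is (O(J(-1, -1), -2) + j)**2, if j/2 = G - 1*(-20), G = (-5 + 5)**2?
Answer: 1600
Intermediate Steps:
G = 0 (G = 0**2 = 0)
J(q, L) = 0
O(p, N) = N*p
j = 40 (j = 2*(0 - 1*(-20)) = 2*(0 + 20) = 2*20 = 40)
(O(J(-1, -1), -2) + j)**2 = (-2*0 + 40)**2 = (0 + 40)**2 = 40**2 = 1600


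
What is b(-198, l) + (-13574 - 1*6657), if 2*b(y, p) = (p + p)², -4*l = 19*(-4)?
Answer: -19509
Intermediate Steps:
l = 19 (l = -19*(-4)/4 = -¼*(-76) = 19)
b(y, p) = 2*p² (b(y, p) = (p + p)²/2 = (2*p)²/2 = (4*p²)/2 = 2*p²)
b(-198, l) + (-13574 - 1*6657) = 2*19² + (-13574 - 1*6657) = 2*361 + (-13574 - 6657) = 722 - 20231 = -19509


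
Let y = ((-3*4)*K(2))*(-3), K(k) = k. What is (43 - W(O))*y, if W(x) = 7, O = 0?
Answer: 2592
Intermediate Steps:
y = 72 (y = (-3*4*2)*(-3) = -12*2*(-3) = -24*(-3) = 72)
(43 - W(O))*y = (43 - 1*7)*72 = (43 - 7)*72 = 36*72 = 2592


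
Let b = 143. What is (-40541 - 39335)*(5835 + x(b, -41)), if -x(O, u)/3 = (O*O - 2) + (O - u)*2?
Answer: 4521780360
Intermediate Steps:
x(O, u) = 6 - 6*O - 3*O**2 + 6*u (x(O, u) = -3*((O*O - 2) + (O - u)*2) = -3*((O**2 - 2) + (-2*u + 2*O)) = -3*((-2 + O**2) + (-2*u + 2*O)) = -3*(-2 + O**2 - 2*u + 2*O) = 6 - 6*O - 3*O**2 + 6*u)
(-40541 - 39335)*(5835 + x(b, -41)) = (-40541 - 39335)*(5835 + (6 - 6*143 - 3*143**2 + 6*(-41))) = -79876*(5835 + (6 - 858 - 3*20449 - 246)) = -79876*(5835 + (6 - 858 - 61347 - 246)) = -79876*(5835 - 62445) = -79876*(-56610) = 4521780360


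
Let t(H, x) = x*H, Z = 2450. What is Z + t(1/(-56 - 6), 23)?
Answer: 151877/62 ≈ 2449.6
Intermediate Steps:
t(H, x) = H*x
Z + t(1/(-56 - 6), 23) = 2450 + 23/(-56 - 6) = 2450 + 23/(-62) = 2450 - 1/62*23 = 2450 - 23/62 = 151877/62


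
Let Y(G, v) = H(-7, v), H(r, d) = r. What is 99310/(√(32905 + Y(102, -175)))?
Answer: 49655*√32898/16449 ≈ 547.53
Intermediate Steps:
Y(G, v) = -7
99310/(√(32905 + Y(102, -175))) = 99310/(√(32905 - 7)) = 99310/(√32898) = 99310*(√32898/32898) = 49655*√32898/16449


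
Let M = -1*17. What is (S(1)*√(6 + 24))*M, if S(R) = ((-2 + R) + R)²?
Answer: 0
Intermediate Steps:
S(R) = (-2 + 2*R)²
M = -17
(S(1)*√(6 + 24))*M = ((4*(-1 + 1)²)*√(6 + 24))*(-17) = ((4*0²)*√30)*(-17) = ((4*0)*√30)*(-17) = (0*√30)*(-17) = 0*(-17) = 0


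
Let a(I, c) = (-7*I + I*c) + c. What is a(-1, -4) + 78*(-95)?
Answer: -7403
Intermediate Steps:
a(I, c) = c - 7*I + I*c
a(-1, -4) + 78*(-95) = (-4 - 7*(-1) - 1*(-4)) + 78*(-95) = (-4 + 7 + 4) - 7410 = 7 - 7410 = -7403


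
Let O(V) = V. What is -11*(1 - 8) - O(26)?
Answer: 51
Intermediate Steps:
-11*(1 - 8) - O(26) = -11*(1 - 8) - 1*26 = -11*(-7) - 26 = 77 - 26 = 51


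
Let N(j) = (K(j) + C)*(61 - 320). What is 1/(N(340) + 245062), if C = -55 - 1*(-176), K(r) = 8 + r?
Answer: 1/123591 ≈ 8.0912e-6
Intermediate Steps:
C = 121 (C = -55 + 176 = 121)
N(j) = -33411 - 259*j (N(j) = ((8 + j) + 121)*(61 - 320) = (129 + j)*(-259) = -33411 - 259*j)
1/(N(340) + 245062) = 1/((-33411 - 259*340) + 245062) = 1/((-33411 - 88060) + 245062) = 1/(-121471 + 245062) = 1/123591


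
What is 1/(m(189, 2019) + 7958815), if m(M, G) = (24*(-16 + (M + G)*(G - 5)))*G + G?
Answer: 1/215486753410 ≈ 4.6407e-12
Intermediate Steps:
m(M, G) = G + G*(-384 + 24*(-5 + G)*(G + M)) (m(M, G) = (24*(-16 + (G + M)*(-5 + G)))*G + G = (24*(-16 + (-5 + G)*(G + M)))*G + G = (-384 + 24*(-5 + G)*(G + M))*G + G = G*(-384 + 24*(-5 + G)*(G + M)) + G = G + G*(-384 + 24*(-5 + G)*(G + M)))
1/(m(189, 2019) + 7958815) = 1/(2019*(-383 - 120*2019 - 120*189 + 24*2019**2 + 24*2019*189) + 7958815) = 1/(2019*(-383 - 242280 - 22680 + 24*4076361 + 9158184) + 7958815) = 1/(2019*(-383 - 242280 - 22680 + 97832664 + 9158184) + 7958815) = 1/(2019*106725505 + 7958815) = 1/(215478794595 + 7958815) = 1/215486753410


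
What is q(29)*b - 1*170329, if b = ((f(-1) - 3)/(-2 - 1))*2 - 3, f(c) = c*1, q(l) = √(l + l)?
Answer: -170329 - √58/3 ≈ -1.7033e+5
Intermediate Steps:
q(l) = √2*√l (q(l) = √(2*l) = √2*√l)
f(c) = c
b = -⅓ (b = ((-1 - 3)/(-2 - 1))*2 - 3 = -4/(-3)*2 - 3 = -4*(-⅓)*2 - 3 = (4/3)*2 - 3 = 8/3 - 3 = -⅓ ≈ -0.33333)
q(29)*b - 1*170329 = (√2*√29)*(-⅓) - 1*170329 = √58*(-⅓) - 170329 = -√58/3 - 170329 = -170329 - √58/3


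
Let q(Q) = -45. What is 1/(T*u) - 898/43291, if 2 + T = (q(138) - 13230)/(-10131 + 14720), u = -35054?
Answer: -706587918477/34072937497442 ≈ -0.020737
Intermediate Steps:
T = -22453/4589 (T = -2 + (-45 - 13230)/(-10131 + 14720) = -2 - 13275/4589 = -22453/4589 ≈ -4.8928)
1/(T*u) - 898/43291 = 1/(-22453/4589*(-35054)) - 898/43291 = -4589/22453*(-1/35054) - 898*1/43291 = 4589/787067462 - 898/43291 = -706587918477/34072937497442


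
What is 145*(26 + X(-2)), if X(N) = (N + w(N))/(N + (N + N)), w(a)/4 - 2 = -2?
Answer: 11455/3 ≈ 3818.3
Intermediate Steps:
w(a) = 0 (w(a) = 8 + 4*(-2) = 8 - 8 = 0)
X(N) = ⅓ (X(N) = (N + 0)/(N + (N + N)) = N/(N + 2*N) = N/((3*N)) = N*(1/(3*N)) = ⅓)
145*(26 + X(-2)) = 145*(26 + ⅓) = 145*(79/3) = 11455/3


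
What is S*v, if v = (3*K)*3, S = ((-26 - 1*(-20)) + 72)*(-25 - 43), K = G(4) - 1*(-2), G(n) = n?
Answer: -242352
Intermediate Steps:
K = 6 (K = 4 - 1*(-2) = 4 + 2 = 6)
S = -4488 (S = ((-26 + 20) + 72)*(-68) = (-6 + 72)*(-68) = 66*(-68) = -4488)
v = 54 (v = (3*6)*3 = 18*3 = 54)
S*v = -4488*54 = -242352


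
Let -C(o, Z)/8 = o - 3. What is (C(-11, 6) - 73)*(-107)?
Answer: -4173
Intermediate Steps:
C(o, Z) = 24 - 8*o (C(o, Z) = -8*(o - 3) = -8*(-3 + o) = 24 - 8*o)
(C(-11, 6) - 73)*(-107) = ((24 - 8*(-11)) - 73)*(-107) = ((24 + 88) - 73)*(-107) = (112 - 73)*(-107) = 39*(-107) = -4173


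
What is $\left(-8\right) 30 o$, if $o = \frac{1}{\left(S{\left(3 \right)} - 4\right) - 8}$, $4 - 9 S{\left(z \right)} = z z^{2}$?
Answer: $\frac{2160}{131} \approx 16.489$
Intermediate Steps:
$S{\left(z \right)} = \frac{4}{9} - \frac{z^{3}}{9}$ ($S{\left(z \right)} = \frac{4}{9} - \frac{z z^{2}}{9} = \frac{4}{9} - \frac{z^{3}}{9}$)
$o = - \frac{9}{131}$ ($o = \frac{1}{\left(\left(\frac{4}{9} - \frac{3^{3}}{9}\right) - 4\right) - 8} = \frac{1}{\left(\left(\frac{4}{9} - 3\right) - 4\right) - 8} = \frac{1}{\left(- \frac{23}{9} - 4\right) - 8} = \frac{1}{- \frac{59}{9} - 8} = \frac{1}{- \frac{131}{9}} = - \frac{9}{131} \approx -0.068702$)
$\left(-8\right) 30 o = \left(-8\right) 30 \left(- \frac{9}{131}\right) = \left(-240\right) \left(- \frac{9}{131}\right) = \frac{2160}{131}$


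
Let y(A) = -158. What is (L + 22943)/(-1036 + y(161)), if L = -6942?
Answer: -16001/1194 ≈ -13.401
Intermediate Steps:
(L + 22943)/(-1036 + y(161)) = (-6942 + 22943)/(-1036 - 158) = 16001/(-1194) = 16001*(-1/1194) = -16001/1194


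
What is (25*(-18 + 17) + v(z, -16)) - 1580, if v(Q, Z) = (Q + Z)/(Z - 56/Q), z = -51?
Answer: -1216383/760 ≈ -1600.5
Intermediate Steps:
v(Q, Z) = (Q + Z)/(Z - 56/Q)
(25*(-18 + 17) + v(z, -16)) - 1580 = (25*(-18 + 17) - 51*(-51 - 16)/(-56 - 51*(-16))) - 1580 = (25*(-1) - 51*(-67)/(-56 + 816)) - 1580 = (-25 - 51*(-67)/760) - 1580 = (-25 - 51*1/760*(-67)) - 1580 = (-25 + 3417/760) - 1580 = -15583/760 - 1580 = -1216383/760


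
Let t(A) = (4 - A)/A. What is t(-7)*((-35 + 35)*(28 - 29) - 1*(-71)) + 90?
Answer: -151/7 ≈ -21.571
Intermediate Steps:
t(A) = (4 - A)/A
t(-7)*((-35 + 35)*(28 - 29) - 1*(-71)) + 90 = ((4 - 1*(-7))/(-7))*((-35 + 35)*(28 - 29) - 1*(-71)) + 90 = (-(4 + 7)/7)*(0*(-1) + 71) + 90 = (-⅐*11)*(0 + 71) + 90 = -11/7*71 + 90 = -781/7 + 90 = -151/7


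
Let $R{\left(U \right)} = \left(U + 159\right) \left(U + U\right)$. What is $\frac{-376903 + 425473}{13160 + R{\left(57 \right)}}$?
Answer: $\frac{24285}{18892} \approx 1.2855$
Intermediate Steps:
$R{\left(U \right)} = 2 U \left(159 + U\right)$ ($R{\left(U \right)} = \left(159 + U\right) 2 U = 2 U \left(159 + U\right)$)
$\frac{-376903 + 425473}{13160 + R{\left(57 \right)}} = \frac{-376903 + 425473}{13160 + 2 \cdot 57 \left(159 + 57\right)} = \frac{48570}{13160 + 2 \cdot 57 \cdot 216} = \frac{48570}{13160 + 24624} = \frac{48570}{37784} = 48570 \cdot \frac{1}{37784} = \frac{24285}{18892}$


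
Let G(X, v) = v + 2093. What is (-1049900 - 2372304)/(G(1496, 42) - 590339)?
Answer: 855551/147051 ≈ 5.8181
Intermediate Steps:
G(X, v) = 2093 + v
(-1049900 - 2372304)/(G(1496, 42) - 590339) = (-1049900 - 2372304)/((2093 + 42) - 590339) = -3422204/(2135 - 590339) = -3422204/(-588204) = -3422204*(-1/588204) = 855551/147051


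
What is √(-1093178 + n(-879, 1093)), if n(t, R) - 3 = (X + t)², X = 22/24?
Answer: I*√46388831/12 ≈ 567.58*I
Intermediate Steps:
X = 11/12 (X = 22*(1/24) = 11/12 ≈ 0.91667)
n(t, R) = 3 + (11/12 + t)²
√(-1093178 + n(-879, 1093)) = √(-1093178 + (3 + (11 + 12*(-879))²/144)) = √(-1093178 + (3 + (11 - 10548)²/144)) = √(-1093178 + (3 + (1/144)*(-10537)²)) = √(-1093178 + (3 + (1/144)*111028369)) = √(-1093178 + (3 + 111028369/144)) = √(-1093178 + 111028801/144) = √(-46388831/144) = I*√46388831/12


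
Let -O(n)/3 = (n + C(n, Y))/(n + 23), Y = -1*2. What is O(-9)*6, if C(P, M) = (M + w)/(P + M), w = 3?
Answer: 900/77 ≈ 11.688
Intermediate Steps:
Y = -2
C(P, M) = (3 + M)/(M + P) (C(P, M) = (M + 3)/(P + M) = (3 + M)/(M + P))
O(n) = -3*(n + 1/(-2 + n))/(23 + n) (O(n) = -3*(n + (3 - 2)/(-2 + n))/(n + 23) = -3*(n + 1/(-2 + n))/(23 + n))
O(-9)*6 = (3*(-1 - 1*(-9)*(-2 - 9))/((-2 - 9)*(23 - 9)))*6 = (3*(-1 - 1*(-9)*(-11))/(-11*14))*6 = (3*(-1/11)*(1/14)*(-1 - 99))*6 = (3*(-1/11)*(1/14)*(-100))*6 = (150/77)*6 = 900/77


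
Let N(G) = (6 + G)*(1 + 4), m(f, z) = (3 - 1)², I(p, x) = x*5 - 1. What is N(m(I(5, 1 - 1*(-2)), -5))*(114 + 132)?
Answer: 12300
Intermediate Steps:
I(p, x) = -1 + 5*x (I(p, x) = 5*x - 1 = -1 + 5*x)
m(f, z) = 4 (m(f, z) = 2² = 4)
N(G) = 30 + 5*G (N(G) = (6 + G)*5 = 30 + 5*G)
N(m(I(5, 1 - 1*(-2)), -5))*(114 + 132) = (30 + 5*4)*(114 + 132) = (30 + 20)*246 = 50*246 = 12300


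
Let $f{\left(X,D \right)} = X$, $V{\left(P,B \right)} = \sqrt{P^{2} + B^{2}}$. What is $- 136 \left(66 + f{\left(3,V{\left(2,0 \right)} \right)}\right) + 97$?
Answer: $-9287$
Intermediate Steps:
$V{\left(P,B \right)} = \sqrt{B^{2} + P^{2}}$
$- 136 \left(66 + f{\left(3,V{\left(2,0 \right)} \right)}\right) + 97 = - 136 \left(66 + 3\right) + 97 = \left(-136\right) 69 + 97 = -9384 + 97 = -9287$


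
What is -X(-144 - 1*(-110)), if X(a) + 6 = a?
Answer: 40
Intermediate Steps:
X(a) = -6 + a
-X(-144 - 1*(-110)) = -(-6 + (-144 - 1*(-110))) = -(-6 + (-144 + 110)) = -(-6 - 34) = -1*(-40) = 40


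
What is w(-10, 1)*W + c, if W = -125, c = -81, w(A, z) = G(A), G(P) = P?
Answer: 1169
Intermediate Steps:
w(A, z) = A
w(-10, 1)*W + c = -10*(-125) - 81 = 1250 - 81 = 1169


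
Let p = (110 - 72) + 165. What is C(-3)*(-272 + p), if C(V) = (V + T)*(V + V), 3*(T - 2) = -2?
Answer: -690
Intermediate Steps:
T = 4/3 (T = 2 + (⅓)*(-2) = 2 - ⅔ = 4/3 ≈ 1.3333)
C(V) = 2*V*(4/3 + V) (C(V) = (V + 4/3)*(V + V) = (4/3 + V)*(2*V) = 2*V*(4/3 + V))
p = 203 (p = 38 + 165 = 203)
C(-3)*(-272 + p) = ((⅔)*(-3)*(4 + 3*(-3)))*(-272 + 203) = ((⅔)*(-3)*(4 - 9))*(-69) = ((⅔)*(-3)*(-5))*(-69) = 10*(-69) = -690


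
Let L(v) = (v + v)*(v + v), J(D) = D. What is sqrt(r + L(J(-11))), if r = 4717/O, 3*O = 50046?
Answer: 3*sqrt(14974513890)/16682 ≈ 22.006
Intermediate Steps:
O = 16682 (O = (1/3)*50046 = 16682)
r = 4717/16682 ≈ 0.28276
L(v) = 4*v**2 (L(v) = (2*v)*(2*v) = 4*v**2)
sqrt(r + L(J(-11))) = sqrt(4717/16682 + 4*(-11)**2) = sqrt(4717/16682 + 4*121) = sqrt(4717/16682 + 484) = sqrt(8078805/16682) = 3*sqrt(14974513890)/16682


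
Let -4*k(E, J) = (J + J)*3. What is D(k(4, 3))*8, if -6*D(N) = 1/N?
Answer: 8/27 ≈ 0.29630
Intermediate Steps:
k(E, J) = -3*J/2 (k(E, J) = -(J + J)*3/4 = -2*J*3/4 = -3*J/2)
D(N) = -1/(6*N)
D(k(4, 3))*8 = -1/(6*((-3/2*3)))*8 = -1/(6*(-9/2))*8 = -⅙*(-2/9)*8 = (1/27)*8 = 8/27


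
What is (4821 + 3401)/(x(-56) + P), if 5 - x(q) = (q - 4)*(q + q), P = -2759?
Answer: -4111/4737 ≈ -0.86785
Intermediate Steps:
x(q) = 5 - 2*q*(-4 + q) (x(q) = 5 - (q - 4)*(q + q) = 5 - (-4 + q)*2*q = 5 - 2*q*(-4 + q))
(4821 + 3401)/(x(-56) + P) = (4821 + 3401)/((5 - 2*(-56)**2 + 8*(-56)) - 2759) = 8222/((5 - 2*3136 - 448) - 2759) = 8222/((5 - 6272 - 448) - 2759) = 8222/(-6715 - 2759) = 8222/(-9474) = 8222*(-1/9474) = -4111/4737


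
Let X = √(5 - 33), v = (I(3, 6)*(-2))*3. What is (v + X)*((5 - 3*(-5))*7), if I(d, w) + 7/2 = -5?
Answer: 7140 + 280*I*√7 ≈ 7140.0 + 740.81*I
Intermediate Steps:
I(d, w) = -17/2 (I(d, w) = -7/2 - 5 = -17/2)
v = 51 (v = -17/2*(-2)*3 = 17*3 = 51)
X = 2*I*√7 (X = √(-28) = 2*I*√7 ≈ 5.2915*I)
(v + X)*((5 - 3*(-5))*7) = (51 + 2*I*√7)*((5 - 3*(-5))*7) = (51 + 2*I*√7)*((5 + 15)*7) = (51 + 2*I*√7)*(20*7) = (51 + 2*I*√7)*140 = 7140 + 280*I*√7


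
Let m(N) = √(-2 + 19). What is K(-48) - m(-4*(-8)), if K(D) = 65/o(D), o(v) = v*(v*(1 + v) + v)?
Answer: -65/105984 - √17 ≈ -4.1237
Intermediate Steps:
m(N) = √17
o(v) = v*(v + v*(1 + v))
K(D) = 65/(D²*(2 + D)) (K(D) = 65/((D²*(2 + D))) = 65*(1/(D²*(2 + D))) = 65/(D²*(2 + D)))
K(-48) - m(-4*(-8)) = 65/((-48)²*(2 - 48)) - √17 = 65*(1/2304)/(-46) - √17 = 65*(1/2304)*(-1/46) - √17 = -65/105984 - √17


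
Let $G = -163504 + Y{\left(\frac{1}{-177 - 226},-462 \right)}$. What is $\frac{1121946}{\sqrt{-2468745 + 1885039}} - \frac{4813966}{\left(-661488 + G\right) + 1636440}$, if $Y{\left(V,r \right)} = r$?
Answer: $- \frac{2406983}{405493} - \frac{560973 i \sqrt{583706}}{291853} \approx -5.9359 - 1468.5 i$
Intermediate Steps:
$G = -163966$ ($G = -163504 - 462 = -163966$)
$\frac{1121946}{\sqrt{-2468745 + 1885039}} - \frac{4813966}{\left(-661488 + G\right) + 1636440} = \frac{1121946}{\sqrt{-2468745 + 1885039}} - \frac{4813966}{\left(-661488 - 163966\right) + 1636440} = \frac{1121946}{\sqrt{-583706}} - \frac{4813966}{-825454 + 1636440} = \frac{1121946}{i \sqrt{583706}} - \frac{4813966}{810986} = 1121946 \left(- \frac{i \sqrt{583706}}{583706}\right) - \frac{2406983}{405493} = - \frac{560973 i \sqrt{583706}}{291853} - \frac{2406983}{405493} = - \frac{2406983}{405493} - \frac{560973 i \sqrt{583706}}{291853}$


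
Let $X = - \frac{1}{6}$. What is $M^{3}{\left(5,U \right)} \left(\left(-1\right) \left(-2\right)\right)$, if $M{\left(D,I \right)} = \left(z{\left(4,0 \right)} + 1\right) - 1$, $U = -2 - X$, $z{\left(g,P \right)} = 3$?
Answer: $54$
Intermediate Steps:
$X = - \frac{1}{6}$ ($X = \left(-1\right) \frac{1}{6} = - \frac{1}{6} \approx -0.16667$)
$U = - \frac{11}{6}$ ($U = -2 - - \frac{1}{6} = -2 + \frac{1}{6} = - \frac{11}{6} \approx -1.8333$)
$M{\left(D,I \right)} = 3$ ($M{\left(D,I \right)} = \left(3 + 1\right) - 1 = 4 - 1 = 3$)
$M^{3}{\left(5,U \right)} \left(\left(-1\right) \left(-2\right)\right) = 3^{3} \left(\left(-1\right) \left(-2\right)\right) = 27 \cdot 2 = 54$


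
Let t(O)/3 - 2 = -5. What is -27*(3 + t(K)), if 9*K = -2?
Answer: 162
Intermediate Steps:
K = -2/9 (K = (⅑)*(-2) = -2/9 ≈ -0.22222)
t(O) = -9 (t(O) = 6 + 3*(-5) = 6 - 15 = -9)
-27*(3 + t(K)) = -27*(3 - 9) = -27*(-6) = 162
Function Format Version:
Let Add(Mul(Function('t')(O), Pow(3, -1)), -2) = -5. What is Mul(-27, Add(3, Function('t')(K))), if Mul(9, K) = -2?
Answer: 162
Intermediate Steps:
K = Rational(-2, 9) (K = Mul(Rational(1, 9), -2) = Rational(-2, 9) ≈ -0.22222)
Function('t')(O) = -9 (Function('t')(O) = Add(6, Mul(3, -5)) = Add(6, -15) = -9)
Mul(-27, Add(3, Function('t')(K))) = Mul(-27, Add(3, -9)) = Mul(-27, -6) = 162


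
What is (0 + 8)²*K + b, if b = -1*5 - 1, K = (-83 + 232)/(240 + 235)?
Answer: 6686/475 ≈ 14.076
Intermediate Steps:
K = 149/475 ≈ 0.31368
b = -6 (b = -5 - 1 = -6)
(0 + 8)²*K + b = (0 + 8)²*(149/475) - 6 = 8²*(149/475) - 6 = 64*(149/475) - 6 = 9536/475 - 6 = 6686/475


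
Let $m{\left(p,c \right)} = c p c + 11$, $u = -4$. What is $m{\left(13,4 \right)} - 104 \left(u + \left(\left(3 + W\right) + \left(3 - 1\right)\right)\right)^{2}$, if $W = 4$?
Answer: $-2381$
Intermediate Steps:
$m{\left(p,c \right)} = 11 + p c^{2}$ ($m{\left(p,c \right)} = p c^{2} + 11 = 11 + p c^{2}$)
$m{\left(13,4 \right)} - 104 \left(u + \left(\left(3 + W\right) + \left(3 - 1\right)\right)\right)^{2} = \left(11 + 13 \cdot 4^{2}\right) - 104 \left(-4 + \left(\left(3 + 4\right) + \left(3 - 1\right)\right)\right)^{2} = \left(11 + 13 \cdot 16\right) - 104 \left(-4 + \left(7 + 2\right)\right)^{2} = \left(11 + 208\right) - 104 \left(-4 + 9\right)^{2} = 219 - 104 \cdot 5^{2} = 219 - 2600 = -2381$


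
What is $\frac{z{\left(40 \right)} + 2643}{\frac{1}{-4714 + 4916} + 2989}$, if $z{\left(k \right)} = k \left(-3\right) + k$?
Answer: $\frac{47066}{54889} \approx 0.85748$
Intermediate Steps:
$z{\left(k \right)} = - 2 k$ ($z{\left(k \right)} = - 3 k + k = - 2 k$)
$\frac{z{\left(40 \right)} + 2643}{\frac{1}{-4714 + 4916} + 2989} = \frac{\left(-2\right) 40 + 2643}{\frac{1}{-4714 + 4916} + 2989} = \frac{-80 + 2643}{\frac{1}{202} + 2989} = \frac{2563}{\frac{1}{202} + 2989} = \frac{2563}{\frac{603779}{202}} = 2563 \cdot \frac{202}{603779} = \frac{47066}{54889}$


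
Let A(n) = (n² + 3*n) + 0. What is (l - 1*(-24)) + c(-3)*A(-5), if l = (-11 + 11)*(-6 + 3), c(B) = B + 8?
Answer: 74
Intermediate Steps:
c(B) = 8 + B
A(n) = n² + 3*n
l = 0 (l = 0*(-3) = 0)
(l - 1*(-24)) + c(-3)*A(-5) = (0 - 1*(-24)) + (8 - 3)*(-5*(3 - 5)) = (0 + 24) + 5*(-5*(-2)) = 24 + 5*10 = 24 + 50 = 74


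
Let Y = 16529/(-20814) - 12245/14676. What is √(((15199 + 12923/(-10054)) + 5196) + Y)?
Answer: √333920777044309296431814147/127964909094 ≈ 142.80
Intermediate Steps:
Y = -82907839/50911044 (Y = 16529*(-1/20814) - 12245*1/14676 = -16529/20814 - 12245/14676 = -82907839/50911044 ≈ -1.6285)
√(((15199 + 12923/(-10054)) + 5196) + Y) = √(((15199 + 12923/(-10054)) + 5196) - 82907839/50911044) = √(((15199 + 12923*(-1/10054)) + 5196) - 82907839/50911044) = √(((15199 - 12923/10054) + 5196) - 82907839/50911044) = √((152797823/10054 + 5196) - 82907839/50911044) = √(205038407/10054 - 82907839/50911044) = √(5218942902526801/255929818188) = √333920777044309296431814147/127964909094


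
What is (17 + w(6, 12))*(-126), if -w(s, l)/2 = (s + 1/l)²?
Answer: 28735/4 ≈ 7183.8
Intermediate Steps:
w(s, l) = -2*(s + 1/l)²
(17 + w(6, 12))*(-126) = (17 - 2*(1 + 12*6)²/12²)*(-126) = (17 - 2*1/144*(1 + 72)²)*(-126) = (17 - 2*1/144*73²)*(-126) = (17 - 2*1/144*5329)*(-126) = (17 - 5329/72)*(-126) = -4105/72*(-126) = 28735/4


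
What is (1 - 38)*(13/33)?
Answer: -481/33 ≈ -14.576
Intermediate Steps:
(1 - 38)*(13/33) = -481/33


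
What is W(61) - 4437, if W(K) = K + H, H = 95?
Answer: -4281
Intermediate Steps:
W(K) = 95 + K (W(K) = K + 95 = 95 + K)
W(61) - 4437 = (95 + 61) - 4437 = 156 - 4437 = -4281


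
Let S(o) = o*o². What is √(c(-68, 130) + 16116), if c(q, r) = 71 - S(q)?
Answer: √330619 ≈ 575.00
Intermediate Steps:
S(o) = o³
c(q, r) = 71 - q³
√(c(-68, 130) + 16116) = √((71 - 1*(-68)³) + 16116) = √((71 - 1*(-314432)) + 16116) = √((71 + 314432) + 16116) = √(314503 + 16116) = √330619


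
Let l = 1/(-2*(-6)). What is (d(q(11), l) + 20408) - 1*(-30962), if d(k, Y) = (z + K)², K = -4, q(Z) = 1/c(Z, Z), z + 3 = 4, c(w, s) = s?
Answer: 51379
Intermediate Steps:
l = 1/12 ≈ 0.083333
z = 1 (z = -3 + 4 = 1)
q(Z) = 1/Z
d(k, Y) = 9 (d(k, Y) = (1 - 4)² = (-3)² = 9)
(d(q(11), l) + 20408) - 1*(-30962) = (9 + 20408) - 1*(-30962) = 20417 + 30962 = 51379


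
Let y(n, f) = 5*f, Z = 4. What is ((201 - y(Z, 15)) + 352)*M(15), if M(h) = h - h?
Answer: 0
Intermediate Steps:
M(h) = 0
((201 - y(Z, 15)) + 352)*M(15) = ((201 - 5*15) + 352)*0 = ((201 - 1*75) + 352)*0 = ((201 - 75) + 352)*0 = (126 + 352)*0 = 478*0 = 0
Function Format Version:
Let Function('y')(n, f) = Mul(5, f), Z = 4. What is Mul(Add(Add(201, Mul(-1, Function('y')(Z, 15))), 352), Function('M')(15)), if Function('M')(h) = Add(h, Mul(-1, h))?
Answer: 0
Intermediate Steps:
Function('M')(h) = 0
Mul(Add(Add(201, Mul(-1, Function('y')(Z, 15))), 352), Function('M')(15)) = Mul(Add(Add(201, Mul(-1, Mul(5, 15))), 352), 0) = Mul(Add(Add(201, Mul(-1, 75)), 352), 0) = Mul(Add(Add(201, -75), 352), 0) = Mul(Add(126, 352), 0) = Mul(478, 0) = 0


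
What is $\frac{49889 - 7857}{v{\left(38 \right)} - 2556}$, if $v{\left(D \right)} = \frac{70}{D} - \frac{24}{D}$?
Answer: $- \frac{798608}{48541} \approx -16.452$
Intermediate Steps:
$v{\left(D \right)} = \frac{46}{D}$
$\frac{49889 - 7857}{v{\left(38 \right)} - 2556} = \frac{49889 - 7857}{\frac{46}{38} - 2556} = \frac{42032}{46 \cdot \frac{1}{38} - 2556} = \frac{42032}{\frac{23}{19} - 2556} = \frac{42032}{- \frac{48541}{19}} = 42032 \left(- \frac{19}{48541}\right) = - \frac{798608}{48541}$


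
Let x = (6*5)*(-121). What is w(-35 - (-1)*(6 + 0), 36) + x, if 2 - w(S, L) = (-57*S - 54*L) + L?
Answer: -3373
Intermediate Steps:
x = -3630 (x = 30*(-121) = -3630)
w(S, L) = 2 + 53*L + 57*S (w(S, L) = 2 - ((-57*S - 54*L) + L) = 2 - (-57*S - 53*L) = 2 + (53*L + 57*S) = 2 + 53*L + 57*S)
w(-35 - (-1)*(6 + 0), 36) + x = (2 + 53*36 + 57*(-35 - (-1)*(6 + 0))) - 3630 = (2 + 1908 + 57*(-35 - (-1)*6)) - 3630 = (2 + 1908 + 57*(-35 - 1*(-6))) - 3630 = (2 + 1908 + 57*(-35 + 6)) - 3630 = (2 + 1908 + 57*(-29)) - 3630 = (2 + 1908 - 1653) - 3630 = 257 - 3630 = -3373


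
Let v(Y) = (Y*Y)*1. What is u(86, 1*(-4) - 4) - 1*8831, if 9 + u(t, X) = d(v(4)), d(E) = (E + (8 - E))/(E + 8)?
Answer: -26519/3 ≈ -8839.7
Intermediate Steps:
v(Y) = Y**2 (v(Y) = Y**2*1 = Y**2)
d(E) = 8/(8 + E)
u(t, X) = -26/3 (u(t, X) = -9 + 8/(8 + 4**2) = -9 + 8/(8 + 16) = -9 + 8/24 = -9 + 8*(1/24) = -9 + 1/3 = -26/3)
u(86, 1*(-4) - 4) - 1*8831 = -26/3 - 1*8831 = -26/3 - 8831 = -26519/3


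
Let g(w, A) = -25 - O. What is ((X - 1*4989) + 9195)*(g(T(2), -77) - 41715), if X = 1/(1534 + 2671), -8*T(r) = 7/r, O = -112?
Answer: -736242424068/4205 ≈ -1.7509e+8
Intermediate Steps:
T(r) = -7/(8*r)
X = 1/4205 ≈ 0.00023781
g(w, A) = 87 (g(w, A) = -25 - 1*(-112) = -25 + 112 = 87)
((X - 1*4989) + 9195)*(g(T(2), -77) - 41715) = ((1/4205 - 1*4989) + 9195)*(87 - 41715) = ((1/4205 - 4989) + 9195)*(-41628) = (-20978744/4205 + 9195)*(-41628) = (17686231/4205)*(-41628) = -736242424068/4205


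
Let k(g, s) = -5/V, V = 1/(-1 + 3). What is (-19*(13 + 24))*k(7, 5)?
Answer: 7030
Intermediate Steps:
V = 1/2 ≈ 0.50000
k(g, s) = -10 (k(g, s) = -5/1/2 = -5*2 = -10)
(-19*(13 + 24))*k(7, 5) = -19*(13 + 24)*(-10) = -19*37*(-10) = -703*(-10) = 7030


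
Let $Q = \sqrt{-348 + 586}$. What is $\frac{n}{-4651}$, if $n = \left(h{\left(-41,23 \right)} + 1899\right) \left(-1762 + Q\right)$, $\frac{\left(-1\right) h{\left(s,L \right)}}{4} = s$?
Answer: $\frac{3635006}{4651} - \frac{2063 \sqrt{238}}{4651} \approx 774.71$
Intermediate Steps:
$Q = \sqrt{238} \approx 15.427$
$h{\left(s,L \right)} = - 4 s$
$n = -3635006 + 2063 \sqrt{238}$ ($n = \left(\left(-4\right) \left(-41\right) + 1899\right) \left(-1762 + \sqrt{238}\right) = \left(164 + 1899\right) \left(-1762 + \sqrt{238}\right) = 2063 \left(-1762 + \sqrt{238}\right) = -3635006 + 2063 \sqrt{238} \approx -3.6032 \cdot 10^{6}$)
$\frac{n}{-4651} = \frac{-3635006 + 2063 \sqrt{238}}{-4651} = \left(-3635006 + 2063 \sqrt{238}\right) \left(- \frac{1}{4651}\right) = \frac{3635006}{4651} - \frac{2063 \sqrt{238}}{4651}$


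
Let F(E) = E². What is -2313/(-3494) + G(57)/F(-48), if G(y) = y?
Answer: 921385/1341696 ≈ 0.68673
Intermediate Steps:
-2313/(-3494) + G(57)/F(-48) = -2313/(-3494) + 57/((-48)²) = -2313*(-1/3494) + 57/2304 = 2313/3494 + 57*(1/2304) = 2313/3494 + 19/768 = 921385/1341696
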